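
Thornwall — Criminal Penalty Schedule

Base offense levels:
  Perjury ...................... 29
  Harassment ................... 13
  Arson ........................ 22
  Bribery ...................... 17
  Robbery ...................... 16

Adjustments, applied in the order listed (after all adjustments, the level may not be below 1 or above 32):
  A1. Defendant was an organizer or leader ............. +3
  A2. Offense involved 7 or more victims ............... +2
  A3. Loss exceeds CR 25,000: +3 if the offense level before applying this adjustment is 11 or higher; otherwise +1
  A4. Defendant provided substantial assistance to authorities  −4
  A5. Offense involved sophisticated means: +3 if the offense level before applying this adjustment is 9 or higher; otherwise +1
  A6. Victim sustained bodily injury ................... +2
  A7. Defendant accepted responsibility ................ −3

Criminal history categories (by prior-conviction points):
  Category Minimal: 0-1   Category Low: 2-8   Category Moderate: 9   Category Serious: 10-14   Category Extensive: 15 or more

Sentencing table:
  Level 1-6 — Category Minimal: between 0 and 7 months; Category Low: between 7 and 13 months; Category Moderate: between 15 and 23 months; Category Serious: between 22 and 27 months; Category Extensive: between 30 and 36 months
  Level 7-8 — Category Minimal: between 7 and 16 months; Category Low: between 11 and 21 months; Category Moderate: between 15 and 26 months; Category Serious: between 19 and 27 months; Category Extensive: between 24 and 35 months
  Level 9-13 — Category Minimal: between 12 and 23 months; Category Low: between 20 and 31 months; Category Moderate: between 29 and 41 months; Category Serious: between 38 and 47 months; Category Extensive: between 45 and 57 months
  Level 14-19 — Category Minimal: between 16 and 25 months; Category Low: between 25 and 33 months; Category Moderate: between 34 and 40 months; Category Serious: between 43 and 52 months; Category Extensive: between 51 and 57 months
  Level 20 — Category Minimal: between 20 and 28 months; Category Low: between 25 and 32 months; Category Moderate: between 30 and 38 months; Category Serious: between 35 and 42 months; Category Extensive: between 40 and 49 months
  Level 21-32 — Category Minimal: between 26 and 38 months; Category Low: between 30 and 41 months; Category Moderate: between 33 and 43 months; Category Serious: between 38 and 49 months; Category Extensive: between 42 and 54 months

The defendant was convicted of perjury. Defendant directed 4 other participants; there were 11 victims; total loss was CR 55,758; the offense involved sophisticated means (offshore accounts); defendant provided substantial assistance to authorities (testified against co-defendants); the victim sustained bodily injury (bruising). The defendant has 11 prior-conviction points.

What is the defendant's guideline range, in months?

Base offense level for perjury: 29.
A1 applies: 29 + 3 = 32.
A2 applies: 32 + 2 = 34.
A3 applies (level before this adjustment is 34 ≥ 11, so +3): 34 + 3 = 37.
A4 applies: 37 − 4 = 33.
A5 applies (level before this adjustment is 33 ≥ 9, so +3): 33 + 3 = 36.
A6 applies: 36 + 2 = 38.
A7 does not apply.
Level 38 exceeds the maximum of 32; capped at 32.
Final offense level: 32.
Criminal history: 11 prior points → Category Serious (10-14).
Level 32 falls in the 21-32 band.
Grid: Level 21-32 × Category Serious = 38-49 months.

38-49 months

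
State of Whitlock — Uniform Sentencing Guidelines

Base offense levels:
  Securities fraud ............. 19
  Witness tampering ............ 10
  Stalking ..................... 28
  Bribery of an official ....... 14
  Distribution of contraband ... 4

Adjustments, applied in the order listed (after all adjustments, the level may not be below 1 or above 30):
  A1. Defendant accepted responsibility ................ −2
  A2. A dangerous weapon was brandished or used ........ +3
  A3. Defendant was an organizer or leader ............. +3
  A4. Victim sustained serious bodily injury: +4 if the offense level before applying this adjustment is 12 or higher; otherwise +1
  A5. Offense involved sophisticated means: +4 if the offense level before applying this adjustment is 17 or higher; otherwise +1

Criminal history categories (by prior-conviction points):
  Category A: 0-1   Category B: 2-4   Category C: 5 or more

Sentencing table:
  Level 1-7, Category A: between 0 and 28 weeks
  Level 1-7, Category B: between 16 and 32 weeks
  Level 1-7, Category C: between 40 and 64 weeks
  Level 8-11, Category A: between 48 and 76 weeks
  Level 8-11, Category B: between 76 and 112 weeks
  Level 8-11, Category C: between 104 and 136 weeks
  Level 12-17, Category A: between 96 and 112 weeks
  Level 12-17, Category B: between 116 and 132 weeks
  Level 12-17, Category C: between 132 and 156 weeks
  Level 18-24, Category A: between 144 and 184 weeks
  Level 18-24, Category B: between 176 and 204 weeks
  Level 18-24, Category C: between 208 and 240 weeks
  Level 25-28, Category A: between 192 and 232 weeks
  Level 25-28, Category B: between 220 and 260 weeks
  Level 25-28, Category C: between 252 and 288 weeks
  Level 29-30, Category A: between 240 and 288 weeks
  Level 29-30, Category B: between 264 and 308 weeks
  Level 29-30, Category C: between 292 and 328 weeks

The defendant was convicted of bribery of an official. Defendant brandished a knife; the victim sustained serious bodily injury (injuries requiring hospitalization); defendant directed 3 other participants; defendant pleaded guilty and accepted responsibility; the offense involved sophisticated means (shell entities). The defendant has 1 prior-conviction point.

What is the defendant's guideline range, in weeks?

192-232 weeks

Base offense level for bribery of an official: 14.
A1 applies: 14 − 2 = 12.
A2 applies: 12 + 3 = 15.
A3 applies: 15 + 3 = 18.
A4 applies (level before this adjustment is 18 ≥ 12, so +4): 18 + 4 = 22.
A5 applies (level before this adjustment is 22 ≥ 17, so +4): 22 + 4 = 26.
Final offense level: 26.
Criminal history: 1 prior point → Category A (0-1).
Level 26 falls in the 25-28 band.
Grid: Level 25-28 × Category A = 192-232 weeks.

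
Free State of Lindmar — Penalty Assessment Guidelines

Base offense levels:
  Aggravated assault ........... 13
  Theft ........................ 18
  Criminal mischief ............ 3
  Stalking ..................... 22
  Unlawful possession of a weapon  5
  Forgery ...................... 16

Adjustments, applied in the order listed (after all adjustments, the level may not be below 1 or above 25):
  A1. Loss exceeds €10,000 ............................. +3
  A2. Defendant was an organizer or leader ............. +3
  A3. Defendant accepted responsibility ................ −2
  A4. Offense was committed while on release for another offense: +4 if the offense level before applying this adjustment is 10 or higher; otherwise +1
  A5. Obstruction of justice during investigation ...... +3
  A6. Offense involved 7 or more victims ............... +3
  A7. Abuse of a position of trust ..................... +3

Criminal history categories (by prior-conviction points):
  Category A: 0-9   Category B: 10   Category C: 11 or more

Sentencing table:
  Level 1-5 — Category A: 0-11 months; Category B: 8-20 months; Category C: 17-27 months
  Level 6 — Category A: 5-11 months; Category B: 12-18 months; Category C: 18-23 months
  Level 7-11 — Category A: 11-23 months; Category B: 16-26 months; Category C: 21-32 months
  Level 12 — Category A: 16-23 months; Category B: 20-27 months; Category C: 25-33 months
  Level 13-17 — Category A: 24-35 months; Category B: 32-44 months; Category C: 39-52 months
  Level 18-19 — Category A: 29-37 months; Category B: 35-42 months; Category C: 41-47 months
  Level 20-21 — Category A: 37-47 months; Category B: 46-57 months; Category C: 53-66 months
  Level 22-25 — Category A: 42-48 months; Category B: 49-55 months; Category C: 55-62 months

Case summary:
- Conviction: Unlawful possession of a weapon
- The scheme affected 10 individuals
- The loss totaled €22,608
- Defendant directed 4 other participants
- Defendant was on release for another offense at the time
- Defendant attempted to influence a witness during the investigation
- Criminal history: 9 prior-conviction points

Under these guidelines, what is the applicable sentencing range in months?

Base offense level for unlawful possession of a weapon: 5.
A1 applies: 5 + 3 = 8.
A2 applies: 8 + 3 = 11.
A3 does not apply.
A4 applies (level before this adjustment is 11 ≥ 10, so +4): 11 + 4 = 15.
A5 applies: 15 + 3 = 18.
A6 applies: 18 + 3 = 21.
A7 does not apply.
Final offense level: 21.
Criminal history: 9 prior points → Category A (0-9).
Level 21 falls in the 20-21 band.
Grid: Level 20-21 × Category A = 37-47 months.

37-47 months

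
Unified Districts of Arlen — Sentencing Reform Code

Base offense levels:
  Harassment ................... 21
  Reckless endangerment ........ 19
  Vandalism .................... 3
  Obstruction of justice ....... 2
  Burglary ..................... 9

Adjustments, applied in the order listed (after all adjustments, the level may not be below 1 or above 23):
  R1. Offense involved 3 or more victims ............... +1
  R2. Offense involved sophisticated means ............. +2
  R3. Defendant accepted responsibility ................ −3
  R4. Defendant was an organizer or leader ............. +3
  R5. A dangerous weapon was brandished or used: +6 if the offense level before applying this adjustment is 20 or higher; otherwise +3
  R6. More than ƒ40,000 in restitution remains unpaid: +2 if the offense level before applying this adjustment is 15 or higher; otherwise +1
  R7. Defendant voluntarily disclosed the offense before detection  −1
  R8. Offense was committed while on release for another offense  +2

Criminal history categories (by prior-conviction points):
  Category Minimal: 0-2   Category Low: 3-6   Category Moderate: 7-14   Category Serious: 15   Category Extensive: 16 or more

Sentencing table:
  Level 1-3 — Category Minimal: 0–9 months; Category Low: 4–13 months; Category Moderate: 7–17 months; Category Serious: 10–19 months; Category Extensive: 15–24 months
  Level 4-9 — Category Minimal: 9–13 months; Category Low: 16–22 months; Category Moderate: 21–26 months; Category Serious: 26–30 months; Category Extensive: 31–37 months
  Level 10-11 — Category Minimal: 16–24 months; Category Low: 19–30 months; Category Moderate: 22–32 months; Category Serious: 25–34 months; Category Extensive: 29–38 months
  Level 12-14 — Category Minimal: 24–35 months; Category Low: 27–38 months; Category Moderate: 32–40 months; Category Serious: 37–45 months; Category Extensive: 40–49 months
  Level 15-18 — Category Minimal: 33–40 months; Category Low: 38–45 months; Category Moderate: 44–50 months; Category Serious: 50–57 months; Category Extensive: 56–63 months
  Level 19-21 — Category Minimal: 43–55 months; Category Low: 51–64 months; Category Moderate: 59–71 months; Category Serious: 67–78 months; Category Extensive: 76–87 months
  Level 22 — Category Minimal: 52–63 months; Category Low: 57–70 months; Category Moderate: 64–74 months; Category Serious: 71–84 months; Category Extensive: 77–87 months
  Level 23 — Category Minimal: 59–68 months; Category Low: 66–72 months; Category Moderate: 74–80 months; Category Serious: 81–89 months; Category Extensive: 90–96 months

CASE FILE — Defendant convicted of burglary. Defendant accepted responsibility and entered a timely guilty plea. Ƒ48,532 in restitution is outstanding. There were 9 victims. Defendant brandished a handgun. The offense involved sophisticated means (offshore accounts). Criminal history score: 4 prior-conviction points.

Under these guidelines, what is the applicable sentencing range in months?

27-38 months

Base offense level for burglary: 9.
R1 applies: 9 + 1 = 10.
R2 applies: 10 + 2 = 12.
R3 applies: 12 − 3 = 9.
R5 applies (level before this adjustment is 9 < 20, so +3): 9 + 3 = 12.
R6 applies (level before this adjustment is 12 < 15, so +1): 12 + 1 = 13.
R8 does not apply.
Final offense level: 13.
Criminal history: 4 prior points → Category Low (3-6).
Level 13 falls in the 12-14 band.
Grid: Level 12-14 × Category Low = 27-38 months.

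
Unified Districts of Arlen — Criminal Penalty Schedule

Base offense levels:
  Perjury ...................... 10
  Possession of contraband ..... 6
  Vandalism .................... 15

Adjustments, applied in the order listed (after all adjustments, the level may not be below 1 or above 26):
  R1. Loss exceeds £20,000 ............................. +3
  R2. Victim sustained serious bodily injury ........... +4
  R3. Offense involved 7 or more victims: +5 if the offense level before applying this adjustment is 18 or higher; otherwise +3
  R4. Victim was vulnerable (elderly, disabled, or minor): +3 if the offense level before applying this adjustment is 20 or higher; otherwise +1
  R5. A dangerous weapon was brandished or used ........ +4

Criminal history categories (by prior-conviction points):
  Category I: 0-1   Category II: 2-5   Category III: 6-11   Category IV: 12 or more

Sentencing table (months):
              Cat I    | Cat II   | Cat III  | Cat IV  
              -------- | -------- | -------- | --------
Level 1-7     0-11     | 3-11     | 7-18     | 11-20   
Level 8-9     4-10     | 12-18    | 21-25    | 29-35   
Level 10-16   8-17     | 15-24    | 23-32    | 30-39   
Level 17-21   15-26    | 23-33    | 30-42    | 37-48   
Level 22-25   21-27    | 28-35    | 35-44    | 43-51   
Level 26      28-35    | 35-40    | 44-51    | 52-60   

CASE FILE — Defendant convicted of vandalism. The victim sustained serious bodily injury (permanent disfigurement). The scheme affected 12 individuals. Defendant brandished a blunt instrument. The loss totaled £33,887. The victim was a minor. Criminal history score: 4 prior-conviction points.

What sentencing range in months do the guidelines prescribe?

Base offense level for vandalism: 15.
R1 applies: 15 + 3 = 18.
R2 applies: 18 + 4 = 22.
R3 applies (level before this adjustment is 22 ≥ 18, so +5): 22 + 5 = 27.
R4 applies (level before this adjustment is 27 ≥ 20, so +3): 27 + 3 = 30.
R5 applies: 30 + 4 = 34.
Level 34 exceeds the maximum of 26; capped at 26.
Final offense level: 26.
Criminal history: 4 prior points → Category II (2-5).
Level 26 falls in the 26 band.
Grid: Level 26 × Category II = 35-40 months.

35-40 months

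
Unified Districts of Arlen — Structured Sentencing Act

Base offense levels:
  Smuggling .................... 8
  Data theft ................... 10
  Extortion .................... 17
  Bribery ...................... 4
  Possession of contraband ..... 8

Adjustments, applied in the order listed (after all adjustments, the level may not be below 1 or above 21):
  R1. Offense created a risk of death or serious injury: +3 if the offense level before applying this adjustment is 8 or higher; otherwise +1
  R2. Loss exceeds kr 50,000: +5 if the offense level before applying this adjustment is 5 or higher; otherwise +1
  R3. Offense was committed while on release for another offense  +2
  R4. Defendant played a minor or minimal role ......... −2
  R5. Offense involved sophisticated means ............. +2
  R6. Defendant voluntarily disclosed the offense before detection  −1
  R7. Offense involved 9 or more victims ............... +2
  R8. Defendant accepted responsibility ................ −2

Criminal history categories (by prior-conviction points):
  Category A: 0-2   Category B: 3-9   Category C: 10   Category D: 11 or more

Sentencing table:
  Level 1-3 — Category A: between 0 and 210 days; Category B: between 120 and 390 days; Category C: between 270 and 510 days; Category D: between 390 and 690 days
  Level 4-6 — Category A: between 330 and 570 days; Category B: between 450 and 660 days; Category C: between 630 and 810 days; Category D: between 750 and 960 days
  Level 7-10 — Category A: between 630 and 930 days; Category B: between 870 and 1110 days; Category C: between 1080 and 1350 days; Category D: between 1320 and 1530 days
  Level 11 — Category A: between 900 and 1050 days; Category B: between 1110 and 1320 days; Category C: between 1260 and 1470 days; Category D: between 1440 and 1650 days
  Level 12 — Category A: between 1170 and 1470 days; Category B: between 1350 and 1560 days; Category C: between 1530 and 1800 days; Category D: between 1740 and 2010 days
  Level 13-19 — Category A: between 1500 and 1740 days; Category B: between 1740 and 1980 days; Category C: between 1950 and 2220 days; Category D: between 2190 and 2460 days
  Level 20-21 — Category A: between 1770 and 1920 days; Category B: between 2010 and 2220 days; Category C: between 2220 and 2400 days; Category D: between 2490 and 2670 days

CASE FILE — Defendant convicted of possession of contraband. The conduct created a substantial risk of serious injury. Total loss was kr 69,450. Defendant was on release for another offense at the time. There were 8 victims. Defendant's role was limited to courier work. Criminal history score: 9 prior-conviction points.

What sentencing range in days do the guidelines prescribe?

Base offense level for possession of contraband: 8.
R1 applies (level before this adjustment is 8 ≥ 8, so +3): 8 + 3 = 11.
R2 applies (level before this adjustment is 11 ≥ 5, so +5): 11 + 5 = 16.
R3 applies: 16 + 2 = 18.
R4 applies: 18 − 2 = 16.
R6 does not apply.
R7 does not apply.
Final offense level: 16.
Criminal history: 9 prior points → Category B (3-9).
Level 16 falls in the 13-19 band.
Grid: Level 13-19 × Category B = 1740-1980 days.

1740-1980 days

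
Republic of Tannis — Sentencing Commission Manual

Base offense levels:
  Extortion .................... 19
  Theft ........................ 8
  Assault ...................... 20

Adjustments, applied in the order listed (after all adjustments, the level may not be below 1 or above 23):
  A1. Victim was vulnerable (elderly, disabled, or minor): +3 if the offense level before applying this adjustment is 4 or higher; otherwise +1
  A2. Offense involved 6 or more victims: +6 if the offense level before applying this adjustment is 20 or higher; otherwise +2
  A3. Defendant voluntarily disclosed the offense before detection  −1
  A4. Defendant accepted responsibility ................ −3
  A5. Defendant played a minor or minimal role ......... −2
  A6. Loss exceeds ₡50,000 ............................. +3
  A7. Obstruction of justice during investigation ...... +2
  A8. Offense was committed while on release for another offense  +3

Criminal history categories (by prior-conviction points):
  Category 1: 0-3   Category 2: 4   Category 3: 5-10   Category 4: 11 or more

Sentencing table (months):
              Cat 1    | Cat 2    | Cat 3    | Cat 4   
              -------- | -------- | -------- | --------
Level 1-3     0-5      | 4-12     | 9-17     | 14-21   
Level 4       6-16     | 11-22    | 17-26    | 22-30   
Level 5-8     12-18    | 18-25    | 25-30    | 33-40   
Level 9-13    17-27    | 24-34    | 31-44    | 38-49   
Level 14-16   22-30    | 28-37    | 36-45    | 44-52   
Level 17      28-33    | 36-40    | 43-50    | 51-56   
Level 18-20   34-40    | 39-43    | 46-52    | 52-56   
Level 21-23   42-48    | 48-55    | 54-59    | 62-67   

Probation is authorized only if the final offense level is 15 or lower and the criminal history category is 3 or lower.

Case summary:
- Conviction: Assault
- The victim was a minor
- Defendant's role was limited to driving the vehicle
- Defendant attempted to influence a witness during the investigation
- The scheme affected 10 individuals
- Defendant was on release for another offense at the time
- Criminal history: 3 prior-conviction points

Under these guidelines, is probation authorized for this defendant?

No

Base offense level for assault: 20.
A1 applies (level before this adjustment is 20 ≥ 4, so +3): 20 + 3 = 23.
A2 applies (level before this adjustment is 23 ≥ 20, so +6): 23 + 6 = 29.
A3 does not apply.
A5 applies: 29 − 2 = 27.
A7 applies: 27 + 2 = 29.
A8 applies: 29 + 3 = 32.
Level 32 exceeds the maximum of 23; capped at 23.
Final offense level: 23.
Criminal history: 3 prior points → Category 1 (0-3).
Level 23 falls in the 21-23 band.
Grid: Level 21-23 × Category 1 = 42-48 months.
Probation check: level 23 > 15 and category 1 ≤ 3 → not eligible.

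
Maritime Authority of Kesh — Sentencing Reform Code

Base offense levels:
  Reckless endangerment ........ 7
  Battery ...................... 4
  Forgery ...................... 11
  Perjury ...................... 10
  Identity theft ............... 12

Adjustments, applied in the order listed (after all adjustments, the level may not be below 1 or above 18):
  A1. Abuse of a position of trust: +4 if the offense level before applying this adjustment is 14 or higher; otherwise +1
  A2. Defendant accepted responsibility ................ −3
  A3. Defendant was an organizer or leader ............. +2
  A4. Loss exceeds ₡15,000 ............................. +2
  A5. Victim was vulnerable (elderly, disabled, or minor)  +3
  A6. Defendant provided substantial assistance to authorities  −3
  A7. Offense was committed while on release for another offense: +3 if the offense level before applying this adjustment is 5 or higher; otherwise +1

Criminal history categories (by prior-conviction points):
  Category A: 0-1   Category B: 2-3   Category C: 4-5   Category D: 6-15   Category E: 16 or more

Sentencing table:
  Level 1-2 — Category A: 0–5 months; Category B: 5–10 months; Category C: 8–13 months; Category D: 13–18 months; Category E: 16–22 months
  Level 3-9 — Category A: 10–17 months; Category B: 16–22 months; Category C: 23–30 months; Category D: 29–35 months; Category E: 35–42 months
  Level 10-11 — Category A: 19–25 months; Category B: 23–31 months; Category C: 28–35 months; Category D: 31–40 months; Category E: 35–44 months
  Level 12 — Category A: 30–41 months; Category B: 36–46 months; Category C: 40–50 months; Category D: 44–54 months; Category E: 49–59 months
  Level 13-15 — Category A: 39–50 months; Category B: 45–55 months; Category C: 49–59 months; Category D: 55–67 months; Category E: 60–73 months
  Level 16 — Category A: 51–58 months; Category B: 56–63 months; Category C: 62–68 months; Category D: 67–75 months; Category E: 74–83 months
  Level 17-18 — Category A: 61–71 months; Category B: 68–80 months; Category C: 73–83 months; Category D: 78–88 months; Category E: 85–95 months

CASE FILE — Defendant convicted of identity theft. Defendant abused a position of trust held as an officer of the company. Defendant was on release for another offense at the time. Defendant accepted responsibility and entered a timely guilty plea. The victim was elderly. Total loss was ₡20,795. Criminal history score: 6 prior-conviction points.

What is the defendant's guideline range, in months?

Base offense level for identity theft: 12.
A1 applies (level before this adjustment is 12 < 14, so +1): 12 + 1 = 13.
A2 applies: 13 − 3 = 10.
A3 does not apply.
A4 applies: 10 + 2 = 12.
A5 applies: 12 + 3 = 15.
A7 applies (level before this adjustment is 15 ≥ 5, so +3): 15 + 3 = 18.
Final offense level: 18.
Criminal history: 6 prior points → Category D (6-15).
Level 18 falls in the 17-18 band.
Grid: Level 17-18 × Category D = 78-88 months.

78-88 months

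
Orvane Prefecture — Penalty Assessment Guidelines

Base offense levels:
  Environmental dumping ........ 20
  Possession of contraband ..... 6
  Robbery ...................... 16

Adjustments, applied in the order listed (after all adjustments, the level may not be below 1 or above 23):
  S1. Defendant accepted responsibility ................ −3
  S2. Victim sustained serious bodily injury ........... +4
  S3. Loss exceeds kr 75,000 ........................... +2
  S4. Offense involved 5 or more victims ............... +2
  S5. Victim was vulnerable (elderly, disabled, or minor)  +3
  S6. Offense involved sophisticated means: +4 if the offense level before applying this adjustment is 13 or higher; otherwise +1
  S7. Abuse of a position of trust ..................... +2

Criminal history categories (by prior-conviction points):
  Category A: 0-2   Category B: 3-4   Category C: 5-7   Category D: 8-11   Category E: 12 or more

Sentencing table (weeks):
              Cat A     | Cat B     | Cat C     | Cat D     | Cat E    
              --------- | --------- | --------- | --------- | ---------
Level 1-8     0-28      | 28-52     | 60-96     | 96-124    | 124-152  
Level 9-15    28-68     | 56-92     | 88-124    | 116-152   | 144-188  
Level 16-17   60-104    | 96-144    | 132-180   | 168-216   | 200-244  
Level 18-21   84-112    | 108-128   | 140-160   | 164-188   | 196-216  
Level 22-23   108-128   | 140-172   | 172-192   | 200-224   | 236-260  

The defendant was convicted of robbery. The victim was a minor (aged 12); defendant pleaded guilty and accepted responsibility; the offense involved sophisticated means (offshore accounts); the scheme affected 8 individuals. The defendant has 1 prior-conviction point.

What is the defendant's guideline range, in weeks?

Base offense level for robbery: 16.
S1 applies: 16 − 3 = 13.
S3 does not apply.
S4 applies: 13 + 2 = 15.
S5 applies: 15 + 3 = 18.
S6 applies (level before this adjustment is 18 ≥ 13, so +4): 18 + 4 = 22.
S7 does not apply.
Final offense level: 22.
Criminal history: 1 prior point → Category A (0-2).
Level 22 falls in the 22-23 band.
Grid: Level 22-23 × Category A = 108-128 weeks.

108-128 weeks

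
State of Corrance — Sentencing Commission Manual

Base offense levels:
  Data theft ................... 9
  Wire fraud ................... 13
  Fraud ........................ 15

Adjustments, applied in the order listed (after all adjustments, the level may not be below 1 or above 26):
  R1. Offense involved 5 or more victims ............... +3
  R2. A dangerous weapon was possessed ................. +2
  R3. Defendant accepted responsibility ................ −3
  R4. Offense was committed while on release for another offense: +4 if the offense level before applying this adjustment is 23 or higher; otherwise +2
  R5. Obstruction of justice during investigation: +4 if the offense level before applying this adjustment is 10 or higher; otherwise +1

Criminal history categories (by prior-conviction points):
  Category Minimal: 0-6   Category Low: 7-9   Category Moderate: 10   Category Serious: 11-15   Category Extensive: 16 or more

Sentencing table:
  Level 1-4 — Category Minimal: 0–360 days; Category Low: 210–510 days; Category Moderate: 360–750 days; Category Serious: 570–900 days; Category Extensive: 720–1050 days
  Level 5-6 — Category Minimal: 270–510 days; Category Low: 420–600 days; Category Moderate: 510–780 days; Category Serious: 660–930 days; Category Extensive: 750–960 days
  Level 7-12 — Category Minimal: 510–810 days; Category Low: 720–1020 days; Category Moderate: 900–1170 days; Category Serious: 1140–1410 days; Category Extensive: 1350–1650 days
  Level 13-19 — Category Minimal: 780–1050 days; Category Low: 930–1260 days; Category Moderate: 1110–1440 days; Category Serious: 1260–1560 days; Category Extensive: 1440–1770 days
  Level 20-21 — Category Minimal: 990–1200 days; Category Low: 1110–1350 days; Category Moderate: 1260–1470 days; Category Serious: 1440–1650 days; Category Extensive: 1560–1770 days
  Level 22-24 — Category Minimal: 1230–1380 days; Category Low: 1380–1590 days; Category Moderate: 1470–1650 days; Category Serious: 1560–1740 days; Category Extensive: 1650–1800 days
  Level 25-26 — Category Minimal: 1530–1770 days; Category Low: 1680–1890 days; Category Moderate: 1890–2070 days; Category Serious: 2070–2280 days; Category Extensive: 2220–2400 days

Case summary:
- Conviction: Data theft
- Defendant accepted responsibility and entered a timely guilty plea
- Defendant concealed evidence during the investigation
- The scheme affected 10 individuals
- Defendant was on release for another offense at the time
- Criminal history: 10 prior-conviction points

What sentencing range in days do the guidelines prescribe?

1110-1440 days

Base offense level for data theft: 9.
R1 applies: 9 + 3 = 12.
R3 applies: 12 − 3 = 9.
R4 applies (level before this adjustment is 9 < 23, so +2): 9 + 2 = 11.
R5 applies (level before this adjustment is 11 ≥ 10, so +4): 11 + 4 = 15.
Final offense level: 15.
Criminal history: 10 prior points → Category Moderate (10).
Level 15 falls in the 13-19 band.
Grid: Level 13-19 × Category Moderate = 1110-1440 days.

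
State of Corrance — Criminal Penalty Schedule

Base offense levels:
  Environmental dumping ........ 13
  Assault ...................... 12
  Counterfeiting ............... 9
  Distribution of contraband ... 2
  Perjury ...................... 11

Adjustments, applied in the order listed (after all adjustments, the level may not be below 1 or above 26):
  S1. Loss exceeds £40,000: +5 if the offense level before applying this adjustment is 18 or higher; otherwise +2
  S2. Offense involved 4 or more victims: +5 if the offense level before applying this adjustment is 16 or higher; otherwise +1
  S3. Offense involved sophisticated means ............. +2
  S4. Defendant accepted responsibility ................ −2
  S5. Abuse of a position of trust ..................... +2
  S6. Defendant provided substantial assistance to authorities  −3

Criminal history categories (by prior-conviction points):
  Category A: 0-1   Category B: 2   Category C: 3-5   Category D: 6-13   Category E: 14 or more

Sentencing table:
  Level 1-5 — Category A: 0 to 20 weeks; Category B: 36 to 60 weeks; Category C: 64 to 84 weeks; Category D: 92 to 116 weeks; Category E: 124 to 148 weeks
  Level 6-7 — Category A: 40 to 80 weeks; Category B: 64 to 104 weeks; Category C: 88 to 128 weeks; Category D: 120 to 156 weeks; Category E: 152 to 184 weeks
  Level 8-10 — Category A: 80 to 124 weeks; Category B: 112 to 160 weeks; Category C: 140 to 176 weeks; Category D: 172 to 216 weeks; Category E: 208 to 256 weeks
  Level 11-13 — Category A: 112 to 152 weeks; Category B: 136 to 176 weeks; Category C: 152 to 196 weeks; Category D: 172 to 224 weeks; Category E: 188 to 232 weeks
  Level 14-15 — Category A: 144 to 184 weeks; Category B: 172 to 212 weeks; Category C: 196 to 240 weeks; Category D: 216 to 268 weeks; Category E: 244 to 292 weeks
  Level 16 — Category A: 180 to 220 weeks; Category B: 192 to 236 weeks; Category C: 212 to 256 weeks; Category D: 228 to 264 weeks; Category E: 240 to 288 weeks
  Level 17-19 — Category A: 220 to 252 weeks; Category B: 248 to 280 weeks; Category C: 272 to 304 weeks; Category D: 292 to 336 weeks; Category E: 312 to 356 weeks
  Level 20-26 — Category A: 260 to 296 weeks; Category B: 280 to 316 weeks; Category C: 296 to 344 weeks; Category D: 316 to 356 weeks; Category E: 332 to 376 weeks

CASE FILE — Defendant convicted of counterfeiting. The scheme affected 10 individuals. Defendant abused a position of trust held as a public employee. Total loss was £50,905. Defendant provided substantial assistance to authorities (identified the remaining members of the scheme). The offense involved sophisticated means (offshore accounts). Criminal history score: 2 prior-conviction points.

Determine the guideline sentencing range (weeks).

Base offense level for counterfeiting: 9.
S1 applies (level before this adjustment is 9 < 18, so +2): 9 + 2 = 11.
S2 applies (level before this adjustment is 11 < 16, so +1): 11 + 1 = 12.
S3 applies: 12 + 2 = 14.
S5 applies: 14 + 2 = 16.
S6 applies: 16 − 3 = 13.
Final offense level: 13.
Criminal history: 2 prior points → Category B (2).
Level 13 falls in the 11-13 band.
Grid: Level 11-13 × Category B = 136-176 weeks.

136-176 weeks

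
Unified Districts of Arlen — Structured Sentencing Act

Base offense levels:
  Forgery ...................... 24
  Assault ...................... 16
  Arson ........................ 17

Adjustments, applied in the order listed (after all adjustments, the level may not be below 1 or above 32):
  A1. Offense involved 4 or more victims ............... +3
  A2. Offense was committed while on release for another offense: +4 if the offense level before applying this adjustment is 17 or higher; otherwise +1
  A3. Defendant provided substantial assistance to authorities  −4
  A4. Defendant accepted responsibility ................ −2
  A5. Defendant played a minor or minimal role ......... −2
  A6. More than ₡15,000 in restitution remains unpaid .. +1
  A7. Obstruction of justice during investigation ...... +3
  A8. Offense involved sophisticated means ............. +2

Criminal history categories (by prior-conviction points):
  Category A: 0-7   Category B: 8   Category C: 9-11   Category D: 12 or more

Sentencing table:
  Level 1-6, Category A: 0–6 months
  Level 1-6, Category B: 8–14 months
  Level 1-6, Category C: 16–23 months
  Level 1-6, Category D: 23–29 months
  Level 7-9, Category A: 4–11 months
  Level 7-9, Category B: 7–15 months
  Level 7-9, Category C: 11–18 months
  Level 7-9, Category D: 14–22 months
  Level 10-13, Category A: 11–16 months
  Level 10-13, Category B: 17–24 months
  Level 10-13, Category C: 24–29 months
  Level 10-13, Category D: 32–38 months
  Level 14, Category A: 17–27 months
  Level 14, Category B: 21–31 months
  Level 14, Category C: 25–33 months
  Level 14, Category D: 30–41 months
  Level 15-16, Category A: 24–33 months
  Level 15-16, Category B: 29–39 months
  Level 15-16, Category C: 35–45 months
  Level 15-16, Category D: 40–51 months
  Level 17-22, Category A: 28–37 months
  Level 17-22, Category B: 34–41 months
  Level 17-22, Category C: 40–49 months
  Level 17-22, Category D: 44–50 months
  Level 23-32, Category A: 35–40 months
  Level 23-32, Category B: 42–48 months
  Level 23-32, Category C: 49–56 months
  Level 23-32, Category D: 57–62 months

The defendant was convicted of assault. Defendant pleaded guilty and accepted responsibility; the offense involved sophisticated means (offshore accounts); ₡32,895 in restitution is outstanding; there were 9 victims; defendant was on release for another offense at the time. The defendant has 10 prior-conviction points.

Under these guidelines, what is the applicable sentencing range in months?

49-56 months

Base offense level for assault: 16.
A1 applies: 16 + 3 = 19.
A2 applies (level before this adjustment is 19 ≥ 17, so +4): 19 + 4 = 23.
A4 applies: 23 − 2 = 21.
A5 does not apply.
A6 applies: 21 + 1 = 22.
A7 does not apply.
A8 applies: 22 + 2 = 24.
Final offense level: 24.
Criminal history: 10 prior points → Category C (9-11).
Level 24 falls in the 23-32 band.
Grid: Level 23-32 × Category C = 49-56 months.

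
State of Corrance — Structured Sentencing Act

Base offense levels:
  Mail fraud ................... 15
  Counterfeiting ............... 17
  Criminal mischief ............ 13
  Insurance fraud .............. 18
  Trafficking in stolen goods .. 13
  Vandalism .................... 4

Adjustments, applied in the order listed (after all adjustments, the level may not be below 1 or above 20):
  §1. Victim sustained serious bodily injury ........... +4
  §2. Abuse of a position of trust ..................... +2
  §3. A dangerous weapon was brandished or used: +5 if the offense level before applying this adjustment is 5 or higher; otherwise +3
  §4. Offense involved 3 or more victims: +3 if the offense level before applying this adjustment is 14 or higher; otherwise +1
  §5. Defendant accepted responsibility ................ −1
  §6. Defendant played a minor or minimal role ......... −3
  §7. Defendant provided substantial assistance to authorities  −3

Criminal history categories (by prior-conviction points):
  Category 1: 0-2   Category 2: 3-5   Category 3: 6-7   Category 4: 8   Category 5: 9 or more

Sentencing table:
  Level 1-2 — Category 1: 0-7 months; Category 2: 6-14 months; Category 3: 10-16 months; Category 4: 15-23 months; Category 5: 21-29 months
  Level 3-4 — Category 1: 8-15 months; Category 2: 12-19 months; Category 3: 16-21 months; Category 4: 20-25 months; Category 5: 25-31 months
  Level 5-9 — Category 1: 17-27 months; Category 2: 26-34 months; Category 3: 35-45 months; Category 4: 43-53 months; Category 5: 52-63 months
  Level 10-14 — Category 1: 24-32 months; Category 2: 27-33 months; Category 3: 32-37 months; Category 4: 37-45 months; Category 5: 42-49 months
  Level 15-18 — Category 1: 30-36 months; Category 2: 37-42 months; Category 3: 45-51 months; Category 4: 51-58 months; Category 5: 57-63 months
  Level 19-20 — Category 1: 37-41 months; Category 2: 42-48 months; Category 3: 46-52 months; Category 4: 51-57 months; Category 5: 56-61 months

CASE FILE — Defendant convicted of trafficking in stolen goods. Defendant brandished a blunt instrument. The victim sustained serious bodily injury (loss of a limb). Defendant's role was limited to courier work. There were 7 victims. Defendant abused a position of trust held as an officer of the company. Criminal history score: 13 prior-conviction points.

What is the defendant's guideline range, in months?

56-61 months

Base offense level for trafficking in stolen goods: 13.
§1 applies: 13 + 4 = 17.
§2 applies: 17 + 2 = 19.
§3 applies (level before this adjustment is 19 ≥ 5, so +5): 19 + 5 = 24.
§4 applies (level before this adjustment is 24 ≥ 14, so +3): 24 + 3 = 27.
§5 does not apply.
§6 applies: 27 − 3 = 24.
§7 does not apply.
Level 24 exceeds the maximum of 20; capped at 20.
Final offense level: 20.
Criminal history: 13 prior points → Category 5 (9+).
Level 20 falls in the 19-20 band.
Grid: Level 19-20 × Category 5 = 56-61 months.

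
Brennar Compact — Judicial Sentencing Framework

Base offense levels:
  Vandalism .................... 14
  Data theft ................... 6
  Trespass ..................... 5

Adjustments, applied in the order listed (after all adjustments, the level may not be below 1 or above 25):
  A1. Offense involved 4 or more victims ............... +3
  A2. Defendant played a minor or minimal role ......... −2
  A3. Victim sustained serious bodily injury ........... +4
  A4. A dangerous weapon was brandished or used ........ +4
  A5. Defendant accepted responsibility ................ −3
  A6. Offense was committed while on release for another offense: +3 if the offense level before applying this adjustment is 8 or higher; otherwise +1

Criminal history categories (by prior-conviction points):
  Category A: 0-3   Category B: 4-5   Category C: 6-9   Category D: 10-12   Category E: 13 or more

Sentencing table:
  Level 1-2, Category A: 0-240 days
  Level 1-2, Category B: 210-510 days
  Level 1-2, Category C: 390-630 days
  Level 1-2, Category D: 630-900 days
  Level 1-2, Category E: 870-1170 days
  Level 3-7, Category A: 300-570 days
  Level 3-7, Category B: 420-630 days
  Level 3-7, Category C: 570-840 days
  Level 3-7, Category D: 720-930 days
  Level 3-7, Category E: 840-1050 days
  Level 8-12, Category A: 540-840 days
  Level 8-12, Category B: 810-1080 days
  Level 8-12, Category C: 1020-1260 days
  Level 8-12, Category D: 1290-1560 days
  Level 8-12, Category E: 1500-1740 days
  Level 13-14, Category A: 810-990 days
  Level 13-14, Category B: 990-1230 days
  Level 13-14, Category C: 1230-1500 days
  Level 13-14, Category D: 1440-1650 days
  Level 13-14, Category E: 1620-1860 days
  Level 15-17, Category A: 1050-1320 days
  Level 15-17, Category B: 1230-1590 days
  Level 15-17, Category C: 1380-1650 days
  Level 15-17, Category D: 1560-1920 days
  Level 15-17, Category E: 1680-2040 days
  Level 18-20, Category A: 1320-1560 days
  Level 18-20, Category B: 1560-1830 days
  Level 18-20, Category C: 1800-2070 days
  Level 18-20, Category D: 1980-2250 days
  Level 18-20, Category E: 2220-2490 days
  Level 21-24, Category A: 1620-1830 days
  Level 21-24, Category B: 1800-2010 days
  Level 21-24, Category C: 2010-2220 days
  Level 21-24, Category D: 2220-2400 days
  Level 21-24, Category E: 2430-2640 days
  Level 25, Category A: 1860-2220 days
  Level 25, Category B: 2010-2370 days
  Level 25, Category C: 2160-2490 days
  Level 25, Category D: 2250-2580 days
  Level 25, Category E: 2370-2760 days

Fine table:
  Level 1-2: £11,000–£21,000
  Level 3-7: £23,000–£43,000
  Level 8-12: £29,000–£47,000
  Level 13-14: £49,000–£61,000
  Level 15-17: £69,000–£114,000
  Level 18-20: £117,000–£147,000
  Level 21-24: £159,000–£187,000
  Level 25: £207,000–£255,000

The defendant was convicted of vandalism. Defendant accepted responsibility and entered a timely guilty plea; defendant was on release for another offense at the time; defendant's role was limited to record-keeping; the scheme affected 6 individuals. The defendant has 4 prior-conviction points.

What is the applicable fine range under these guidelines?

Base offense level for vandalism: 14.
A1 applies: 14 + 3 = 17.
A2 applies: 17 − 2 = 15.
A3 does not apply.
A4 does not apply.
A5 applies: 15 − 3 = 12.
A6 applies (level before this adjustment is 12 ≥ 8, so +3): 12 + 3 = 15.
Final offense level: 15.
Level 15 falls in the 15-17 band.
Fine table: Level 15-17 → £69,000–£114,000.

£69,000–£114,000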